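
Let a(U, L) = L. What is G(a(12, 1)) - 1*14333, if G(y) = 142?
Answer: -14191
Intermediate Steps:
G(a(12, 1)) - 1*14333 = 142 - 1*14333 = 142 - 14333 = -14191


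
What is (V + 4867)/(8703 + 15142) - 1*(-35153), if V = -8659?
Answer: 838219493/23845 ≈ 35153.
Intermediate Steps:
(V + 4867)/(8703 + 15142) - 1*(-35153) = (-8659 + 4867)/(8703 + 15142) - 1*(-35153) = -3792/23845 + 35153 = 838219493/23845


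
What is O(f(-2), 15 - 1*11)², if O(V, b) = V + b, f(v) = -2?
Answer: 4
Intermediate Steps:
O(f(-2), 15 - 1*11)² = (-2 + (15 - 1*11))² = (-2 + (15 - 11))² = (-2 + 4)² = 2² = 4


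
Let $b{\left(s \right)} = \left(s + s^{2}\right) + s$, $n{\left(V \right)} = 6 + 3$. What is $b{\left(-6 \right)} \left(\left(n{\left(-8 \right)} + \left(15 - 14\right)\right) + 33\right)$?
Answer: $1032$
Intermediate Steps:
$n{\left(V \right)} = 9$
$b{\left(s \right)} = s^{2} + 2 s$
$b{\left(-6 \right)} \left(\left(n{\left(-8 \right)} + \left(15 - 14\right)\right) + 33\right) = - 6 \left(2 - 6\right) \left(\left(9 + \left(15 - 14\right)\right) + 33\right) = \left(-6\right) \left(-4\right) \left(\left(9 + \left(15 - 14\right)\right) + 33\right) = 24 \left(\left(9 + 1\right) + 33\right) = 24 \left(10 + 33\right) = 24 \cdot 43 = 1032$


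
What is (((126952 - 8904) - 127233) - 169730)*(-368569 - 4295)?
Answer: 66710962560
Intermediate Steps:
(((126952 - 8904) - 127233) - 169730)*(-368569 - 4295) = ((118048 - 127233) - 169730)*(-372864) = (-9185 - 169730)*(-372864) = -178915*(-372864) = 66710962560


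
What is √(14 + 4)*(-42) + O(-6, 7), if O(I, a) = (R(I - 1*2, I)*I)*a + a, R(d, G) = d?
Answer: 343 - 126*√2 ≈ 164.81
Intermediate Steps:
O(I, a) = a + I*a*(-2 + I) (O(I, a) = ((I - 1*2)*I)*a + a = ((I - 2)*I)*a + a = ((-2 + I)*I)*a + a = (I*(-2 + I))*a + a = I*a*(-2 + I) + a = a + I*a*(-2 + I))
√(14 + 4)*(-42) + O(-6, 7) = √(14 + 4)*(-42) + 7*(1 - 6*(-2 - 6)) = √18*(-42) + 7*(1 - 6*(-8)) = (3*√2)*(-42) + 7*(1 + 48) = -126*√2 + 7*49 = -126*√2 + 343 = 343 - 126*√2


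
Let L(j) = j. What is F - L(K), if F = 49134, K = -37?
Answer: 49171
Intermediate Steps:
F - L(K) = 49134 - 1*(-37) = 49134 + 37 = 49171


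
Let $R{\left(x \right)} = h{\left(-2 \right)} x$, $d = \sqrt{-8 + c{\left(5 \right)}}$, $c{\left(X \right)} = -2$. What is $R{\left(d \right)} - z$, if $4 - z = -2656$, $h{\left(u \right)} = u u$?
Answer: $-2660 + 4 i \sqrt{10} \approx -2660.0 + 12.649 i$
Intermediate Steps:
$h{\left(u \right)} = u^{2}$
$d = i \sqrt{10}$ ($d = \sqrt{-8 - 2} = \sqrt{-10} = i \sqrt{10} \approx 3.1623 i$)
$z = 2660$ ($z = 4 - -2656 = 4 + 2656 = 2660$)
$R{\left(x \right)} = 4 x$ ($R{\left(x \right)} = \left(-2\right)^{2} x = 4 x$)
$R{\left(d \right)} - z = 4 i \sqrt{10} - 2660 = -2660 + 4 i \sqrt{10}$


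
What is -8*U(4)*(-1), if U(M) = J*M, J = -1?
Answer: -32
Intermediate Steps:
U(M) = -M
-8*U(4)*(-1) = -(-8)*4*(-1) = -8*(-4)*(-1) = 32*(-1) = -32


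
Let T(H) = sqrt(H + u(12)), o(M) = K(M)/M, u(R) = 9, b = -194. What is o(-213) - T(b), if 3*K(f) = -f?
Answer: -1/3 - I*sqrt(185) ≈ -0.33333 - 13.601*I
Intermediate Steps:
K(f) = -f/3 (K(f) = (-f)/3 = -f/3)
o(M) = -1/3 (o(M) = (-M/3)/M = -1/3)
T(H) = sqrt(9 + H) (T(H) = sqrt(H + 9) = sqrt(9 + H))
o(-213) - T(b) = -1/3 - sqrt(9 - 194) = -1/3 - sqrt(-185) = -1/3 - I*sqrt(185)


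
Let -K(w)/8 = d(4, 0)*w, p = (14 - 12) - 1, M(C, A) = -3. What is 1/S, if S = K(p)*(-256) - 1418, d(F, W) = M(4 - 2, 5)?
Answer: -1/7562 ≈ -0.00013224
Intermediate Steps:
d(F, W) = -3
p = 1 (p = 2 - 1 = 1)
K(w) = 24*w (K(w) = -(-24)*w = 24*w)
S = -7562 (S = (24*1)*(-256) - 1418 = 24*(-256) - 1418 = -6144 - 1418 = -7562)
1/S = 1/(-7562) = -1/7562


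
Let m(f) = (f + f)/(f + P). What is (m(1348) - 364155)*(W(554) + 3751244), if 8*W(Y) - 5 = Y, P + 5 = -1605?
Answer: -1431671024118683/1048 ≈ -1.3661e+12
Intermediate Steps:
P = -1610 (P = -5 - 1605 = -1610)
W(Y) = 5/8 + Y/8
m(f) = 2*f/(-1610 + f) (m(f) = (f + f)/(f - 1610) = (2*f)/(-1610 + f) = 2*f/(-1610 + f))
(m(1348) - 364155)*(W(554) + 3751244) = (2*1348/(-1610 + 1348) - 364155)*((5/8 + (⅛)*554) + 3751244) = (2*1348/(-262) - 364155)*((5/8 + 277/4) + 3751244) = (2*1348*(-1/262) - 364155)*(559/8 + 3751244) = (-1348/131 - 364155)*(30010511/8) = -47705653/131*30010511/8 = -1431671024118683/1048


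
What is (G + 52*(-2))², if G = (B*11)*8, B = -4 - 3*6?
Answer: 4161600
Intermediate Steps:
B = -22 (B = -4 - 18 = -22)
G = -1936 (G = -22*11*8 = -242*8 = -1936)
(G + 52*(-2))² = (-1936 + 52*(-2))² = (-1936 - 104)² = (-2040)² = 4161600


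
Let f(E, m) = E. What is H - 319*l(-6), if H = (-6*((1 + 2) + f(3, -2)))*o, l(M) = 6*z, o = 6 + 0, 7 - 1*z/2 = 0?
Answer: -27012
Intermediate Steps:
z = 14 (z = 14 - 2*0 = 14 + 0 = 14)
o = 6
l(M) = 84 (l(M) = 6*14 = 84)
H = -216 (H = -6*((1 + 2) + 3)*6 = -6*(3 + 3)*6 = -6*6*6 = -36*6 = -216)
H - 319*l(-6) = -216 - 319*84 = -216 - 26796 = -27012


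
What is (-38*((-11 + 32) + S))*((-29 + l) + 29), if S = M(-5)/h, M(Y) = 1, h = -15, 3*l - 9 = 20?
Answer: -346028/45 ≈ -7689.5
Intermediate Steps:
l = 29/3 (l = 3 + (⅓)*20 = 3 + 20/3 = 29/3 ≈ 9.6667)
S = -1/15 (S = 1/(-15) = 1*(-1/15) = -1/15 ≈ -0.066667)
(-38*((-11 + 32) + S))*((-29 + l) + 29) = (-38*((-11 + 32) - 1/15))*((-29 + 29/3) + 29) = (-38*(21 - 1/15))*(-58/3 + 29) = -38*314/15*(29/3) = -11932/15*29/3 = -346028/45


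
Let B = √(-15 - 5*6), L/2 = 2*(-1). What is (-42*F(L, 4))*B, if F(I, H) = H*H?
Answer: -2016*I*√5 ≈ -4507.9*I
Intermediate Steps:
L = -4 (L = 2*(2*(-1)) = 2*(-2) = -4)
F(I, H) = H²
B = 3*I*√5 (B = √(-15 - 30) = √(-45) = 3*I*√5 ≈ 6.7082*I)
(-42*F(L, 4))*B = (-42*4²)*(3*I*√5) = (-42*16)*(3*I*√5) = -2016*I*√5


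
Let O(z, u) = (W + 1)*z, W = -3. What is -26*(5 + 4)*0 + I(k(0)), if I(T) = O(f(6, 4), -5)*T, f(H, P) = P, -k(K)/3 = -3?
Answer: -72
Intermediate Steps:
k(K) = 9 (k(K) = -3*(-3) = 9)
O(z, u) = -2*z (O(z, u) = (-3 + 1)*z = -2*z)
I(T) = -8*T (I(T) = (-2*4)*T = -8*T)
-26*(5 + 4)*0 + I(k(0)) = -26*(5 + 4)*0 - 8*9 = -234*0 - 72 = -26*0 - 72 = 0 - 72 = -72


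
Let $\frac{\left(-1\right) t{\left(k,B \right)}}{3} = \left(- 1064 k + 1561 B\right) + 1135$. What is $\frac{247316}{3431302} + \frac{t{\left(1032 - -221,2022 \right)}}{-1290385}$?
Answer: $\frac{100516585073}{23303687533} \approx 4.3133$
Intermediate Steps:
$t{\left(k,B \right)} = -3405 - 4683 B + 3192 k$ ($t{\left(k,B \right)} = - 3 \left(\left(- 1064 k + 1561 B\right) + 1135\right) = - 3 \left(1135 - 1064 k + 1561 B\right) = -3405 - 4683 B + 3192 k$)
$\frac{247316}{3431302} + \frac{t{\left(1032 - -221,2022 \right)}}{-1290385} = \frac{247316}{3431302} + \frac{-3405 - 9469026 + 3192 \left(1032 - -221\right)}{-1290385} = 247316 \cdot \frac{1}{3431302} + \left(-3405 - 9469026 + 3192 \left(1032 + 221\right)\right) \left(- \frac{1}{1290385}\right) = \frac{123658}{1715651} + \left(-3405 - 9469026 + 3192 \cdot 1253\right) \left(- \frac{1}{1290385}\right) = \frac{123658}{1715651} + \left(-3405 - 9469026 + 3999576\right) \left(- \frac{1}{1290385}\right) = \frac{123658}{1715651} - - \frac{57609}{13583} = \frac{123658}{1715651} + \frac{57609}{13583} = \frac{100516585073}{23303687533}$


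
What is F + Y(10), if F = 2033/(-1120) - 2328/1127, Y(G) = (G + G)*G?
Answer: 35364207/180320 ≈ 196.12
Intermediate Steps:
Y(G) = 2*G² (Y(G) = (2*G)*G = 2*G²)
F = -699793/180320 (F = 2033*(-1/1120) - 2328*1/1127 = -2033/1120 - 2328/1127 = -699793/180320 ≈ -3.8808)
F + Y(10) = -699793/180320 + 2*10² = -699793/180320 + 2*100 = -699793/180320 + 200 = 35364207/180320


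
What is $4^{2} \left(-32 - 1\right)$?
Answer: $-528$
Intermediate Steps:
$4^{2} \left(-32 - 1\right) = 16 \left(-33\right) = -528$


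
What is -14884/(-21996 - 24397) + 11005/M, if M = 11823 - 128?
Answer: 136924669/108513227 ≈ 1.2618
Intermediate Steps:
M = 11695
-14884/(-21996 - 24397) + 11005/M = -14884/(-21996 - 24397) + 11005/11695 = -14884/(-46393) + 11005*(1/11695) = -14884*(-1/46393) + 2201/2339 = 14884/46393 + 2201/2339 = 136924669/108513227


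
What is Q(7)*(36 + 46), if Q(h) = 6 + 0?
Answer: 492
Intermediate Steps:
Q(h) = 6
Q(7)*(36 + 46) = 6*(36 + 46) = 6*82 = 492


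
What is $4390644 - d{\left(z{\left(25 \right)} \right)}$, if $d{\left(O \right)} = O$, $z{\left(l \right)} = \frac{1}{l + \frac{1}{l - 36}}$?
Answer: $\frac{1203036445}{274} \approx 4.3906 \cdot 10^{6}$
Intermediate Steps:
$z{\left(l \right)} = \frac{1}{l + \frac{1}{-36 + l}}$
$4390644 - d{\left(z{\left(25 \right)} \right)} = 4390644 - \frac{-36 + 25}{1 + 25^{2} - 900} = 4390644 - \frac{1}{1 + 625 - 900} \left(-11\right) = 4390644 - \frac{1}{-274} \left(-11\right) = 4390644 - \left(- \frac{1}{274}\right) \left(-11\right) = 4390644 - \frac{11}{274} = \frac{1203036445}{274}$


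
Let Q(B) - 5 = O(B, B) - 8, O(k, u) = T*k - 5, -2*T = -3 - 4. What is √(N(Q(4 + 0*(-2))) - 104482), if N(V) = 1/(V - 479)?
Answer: I*√23375653851/473 ≈ 323.24*I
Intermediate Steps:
T = 7/2 (T = -(-3 - 4)/2 = -½*(-7) = 7/2 ≈ 3.5000)
O(k, u) = -5 + 7*k/2 (O(k, u) = 7*k/2 - 5 = -5 + 7*k/2)
Q(B) = -8 + 7*B/2 (Q(B) = 5 + ((-5 + 7*B/2) - 8) = 5 + (-13 + 7*B/2) = -8 + 7*B/2)
N(V) = 1/(-479 + V)
√(N(Q(4 + 0*(-2))) - 104482) = √(1/(-479 + (-8 + 7*(4 + 0*(-2))/2)) - 104482) = √(1/(-479 + (-8 + 7*(4 + 0)/2)) - 104482) = √(1/(-479 + (-8 + (7/2)*4)) - 104482) = √(1/(-479 + (-8 + 14)) - 104482) = √(1/(-479 + 6) - 104482) = √(1/(-473) - 104482) = √(-1/473 - 104482) = √(-49419987/473) = I*√23375653851/473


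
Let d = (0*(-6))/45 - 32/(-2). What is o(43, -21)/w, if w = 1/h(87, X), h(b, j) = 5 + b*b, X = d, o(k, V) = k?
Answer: 325682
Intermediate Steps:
d = 16 (d = 0*(1/45) - 32*(-½) = 0 + 16 = 16)
X = 16
h(b, j) = 5 + b²
w = 1/7574 (w = 1/(5 + 87²) = 1/(5 + 7569) = 1/7574 ≈ 0.00013203)
o(43, -21)/w = 43/(1/7574) = 43*7574 = 325682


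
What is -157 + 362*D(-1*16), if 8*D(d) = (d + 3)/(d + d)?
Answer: -17743/128 ≈ -138.62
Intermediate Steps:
D(d) = (3 + d)/(16*d) (D(d) = ((d + 3)/(d + d))/8 = ((3 + d)/((2*d)))/8 = ((3 + d)*(1/(2*d)))/8 = ((3 + d)/(2*d))/8 = (3 + d)/(16*d))
-157 + 362*D(-1*16) = -157 + 362*((3 - 1*16)/(16*((-1*16)))) = -157 + 362*((1/16)*(3 - 16)/(-16)) = -157 + 362*((1/16)*(-1/16)*(-13)) = -157 + 362*(13/256) = -157 + 2353/128 = -17743/128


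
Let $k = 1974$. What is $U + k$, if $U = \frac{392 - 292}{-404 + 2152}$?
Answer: $\frac{862663}{437} \approx 1974.1$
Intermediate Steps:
$U = \frac{25}{437}$ ($U = \frac{100}{1748} = 100 \cdot \frac{1}{1748} = \frac{25}{437} \approx 0.057208$)
$U + k = \frac{25}{437} + 1974 = \frac{862663}{437}$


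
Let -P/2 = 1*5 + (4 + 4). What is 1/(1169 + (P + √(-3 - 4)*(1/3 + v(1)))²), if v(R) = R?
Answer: 9*I/(624*√7 + 16493*I) ≈ 0.00054027 + 5.4081e-5*I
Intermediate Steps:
P = -26 (P = -2*(1*5 + (4 + 4)) = -2*(5 + 8) = -2*13 = -26)
1/(1169 + (P + √(-3 - 4)*(1/3 + v(1)))²) = 1/(1169 + (-26 + √(-3 - 4)*(1/3 + 1))²) = 1/(1169 + (-26 + √(-7)*(⅓ + 1))²) = 1/(1169 + (-26 + (I*√7)*(4/3))²) = 1/(1169 + (-26 + 4*I*√7/3)²)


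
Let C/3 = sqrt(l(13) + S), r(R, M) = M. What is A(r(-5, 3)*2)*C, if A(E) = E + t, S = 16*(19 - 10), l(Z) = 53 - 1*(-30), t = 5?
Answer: 33*sqrt(227) ≈ 497.20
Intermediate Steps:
l(Z) = 83 (l(Z) = 53 + 30 = 83)
S = 144 (S = 16*9 = 144)
A(E) = 5 + E (A(E) = E + 5 = 5 + E)
C = 3*sqrt(227) (C = 3*sqrt(83 + 144) = 3*sqrt(227) ≈ 45.200)
A(r(-5, 3)*2)*C = (5 + 3*2)*(3*sqrt(227)) = (5 + 6)*(3*sqrt(227)) = 11*(3*sqrt(227)) = 33*sqrt(227)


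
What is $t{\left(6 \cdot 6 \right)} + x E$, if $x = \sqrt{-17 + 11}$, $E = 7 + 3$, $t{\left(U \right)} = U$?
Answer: $36 + 10 i \sqrt{6} \approx 36.0 + 24.495 i$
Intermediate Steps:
$E = 10$
$x = i \sqrt{6}$ ($x = \sqrt{-6} = i \sqrt{6} \approx 2.4495 i$)
$t{\left(6 \cdot 6 \right)} + x E = 6 \cdot 6 + i \sqrt{6} \cdot 10 = 36 + 10 i \sqrt{6}$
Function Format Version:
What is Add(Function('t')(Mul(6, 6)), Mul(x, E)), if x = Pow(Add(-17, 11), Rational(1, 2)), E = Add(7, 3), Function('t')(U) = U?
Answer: Add(36, Mul(10, I, Pow(6, Rational(1, 2)))) ≈ Add(36.000, Mul(24.495, I))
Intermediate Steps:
E = 10
x = Mul(I, Pow(6, Rational(1, 2))) (x = Pow(-6, Rational(1, 2)) = Mul(I, Pow(6, Rational(1, 2))) ≈ Mul(2.4495, I))
Add(Function('t')(Mul(6, 6)), Mul(x, E)) = Add(Mul(6, 6), Mul(Mul(I, Pow(6, Rational(1, 2))), 10)) = Add(36, Mul(10, I, Pow(6, Rational(1, 2))))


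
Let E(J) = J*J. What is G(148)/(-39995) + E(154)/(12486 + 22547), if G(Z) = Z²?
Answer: 181158588/1401144835 ≈ 0.12929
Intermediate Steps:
E(J) = J²
G(148)/(-39995) + E(154)/(12486 + 22547) = 148²/(-39995) + 154²/(12486 + 22547) = 21904*(-1/39995) + 23716/35033 = -21904/39995 + 23716*(1/35033) = -21904/39995 + 23716/35033 = 181158588/1401144835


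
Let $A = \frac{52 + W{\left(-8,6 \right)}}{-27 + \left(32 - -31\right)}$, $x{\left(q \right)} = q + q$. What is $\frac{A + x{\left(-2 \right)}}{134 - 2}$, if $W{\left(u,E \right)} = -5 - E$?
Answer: $- \frac{103}{4752} \approx -0.021675$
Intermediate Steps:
$x{\left(q \right)} = 2 q$
$A = \frac{41}{36}$ ($A = \frac{52 - 11}{-27 + \left(32 - -31\right)} = \frac{52 - 11}{-27 + \left(32 + 31\right)} = \frac{52 - 11}{-27 + 63} = \frac{41}{36} \approx 1.1389$)
$\frac{A + x{\left(-2 \right)}}{134 - 2} = \frac{\frac{41}{36} + 2 \left(-2\right)}{134 - 2} = \frac{\frac{41}{36} - 4}{132} = \frac{1}{132} \left(- \frac{103}{36}\right) = - \frac{103}{4752}$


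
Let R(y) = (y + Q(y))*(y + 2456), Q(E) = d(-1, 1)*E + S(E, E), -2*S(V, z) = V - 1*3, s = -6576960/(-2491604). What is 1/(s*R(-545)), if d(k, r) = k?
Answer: 622901/860947083360 ≈ 7.2351e-7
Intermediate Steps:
s = 1644240/622901 (s = -6576960*(-1/2491604) = 1644240/622901 ≈ 2.6396)
S(V, z) = 3/2 - V/2 (S(V, z) = -(V - 1*3)/2 = -(V - 3)/2 = -(-3 + V)/2 = 3/2 - V/2)
Q(E) = 3/2 - 3*E/2 (Q(E) = -E + (3/2 - E/2) = 3/2 - 3*E/2)
R(y) = (2456 + y)*(3/2 - y/2) (R(y) = (y + (3/2 - 3*y/2))*(y + 2456) = (3/2 - y/2)*(2456 + y) = (2456 + y)*(3/2 - y/2))
1/(s*R(-545)) = 1/((1644240/622901)*(3684 - 2453/2*(-545) - ½*(-545)²)) = 622901/(1644240*(3684 + 1336885/2 - ½*297025)) = 622901/(1644240*(3684 + 1336885/2 - 297025/2)) = (622901/1644240)/523614 = (622901/1644240)*(1/523614) = 622901/860947083360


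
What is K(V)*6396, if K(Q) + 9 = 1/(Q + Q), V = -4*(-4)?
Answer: -458913/8 ≈ -57364.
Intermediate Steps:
V = 16
K(Q) = -9 + 1/(2*Q) (K(Q) = -9 + 1/(Q + Q) = -9 + 1/(2*Q))
K(V)*6396 = (-9 + (½)/16)*6396 = (-9 + (½)*(1/16))*6396 = (-9 + 1/32)*6396 = -287/32*6396 = -458913/8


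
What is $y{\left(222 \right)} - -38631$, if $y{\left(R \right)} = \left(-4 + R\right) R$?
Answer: $87027$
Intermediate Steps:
$y{\left(R \right)} = R \left(-4 + R\right)$
$y{\left(222 \right)} - -38631 = 222 \left(-4 + 222\right) - -38631 = 222 \cdot 218 + 38631 = 48396 + 38631 = 87027$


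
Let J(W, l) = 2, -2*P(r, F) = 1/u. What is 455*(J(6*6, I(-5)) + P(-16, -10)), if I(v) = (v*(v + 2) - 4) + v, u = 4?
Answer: 6825/8 ≈ 853.13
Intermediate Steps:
I(v) = -4 + v + v*(2 + v) (I(v) = (v*(2 + v) - 4) + v = (-4 + v*(2 + v)) + v = -4 + v + v*(2 + v))
P(r, F) = -⅛ (P(r, F) = -½/4 = -½*¼ = -⅛)
455*(J(6*6, I(-5)) + P(-16, -10)) = 455*(2 - ⅛) = 455*(15/8) = 6825/8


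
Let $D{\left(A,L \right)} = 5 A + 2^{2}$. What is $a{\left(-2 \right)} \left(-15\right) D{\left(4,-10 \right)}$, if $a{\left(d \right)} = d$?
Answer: $720$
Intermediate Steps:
$D{\left(A,L \right)} = 4 + 5 A$ ($D{\left(A,L \right)} = 5 A + 4 = 4 + 5 A$)
$a{\left(-2 \right)} \left(-15\right) D{\left(4,-10 \right)} = \left(-2\right) \left(-15\right) \left(4 + 5 \cdot 4\right) = 30 \left(4 + 20\right) = 30 \cdot 24 = 720$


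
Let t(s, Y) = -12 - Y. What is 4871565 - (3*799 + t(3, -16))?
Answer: 4869164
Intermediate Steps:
4871565 - (3*799 + t(3, -16)) = 4871565 - (3*799 + (-12 - 1*(-16))) = 4871565 - (2397 + (-12 + 16)) = 4871565 - (2397 + 4) = 4871565 - 1*2401 = 4871565 - 2401 = 4869164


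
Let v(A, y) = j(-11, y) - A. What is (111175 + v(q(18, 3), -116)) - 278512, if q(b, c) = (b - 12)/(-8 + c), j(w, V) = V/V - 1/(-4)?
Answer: -3346691/20 ≈ -1.6733e+5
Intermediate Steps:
j(w, V) = 5/4 (j(w, V) = 1 - 1*(-¼) = 1 + ¼ = 5/4)
q(b, c) = (-12 + b)/(-8 + c)
v(A, y) = 5/4 - A
(111175 + v(q(18, 3), -116)) - 278512 = (111175 + (5/4 - (-12 + 18)/(-8 + 3))) - 278512 = (111175 + (5/4 - 6/(-5))) - 278512 = (111175 + (5/4 - (-1)*6/5)) - 278512 = (111175 + (5/4 - 1*(-6/5))) - 278512 = (111175 + (5/4 + 6/5)) - 278512 = (111175 + 49/20) - 278512 = 2223549/20 - 278512 = -3346691/20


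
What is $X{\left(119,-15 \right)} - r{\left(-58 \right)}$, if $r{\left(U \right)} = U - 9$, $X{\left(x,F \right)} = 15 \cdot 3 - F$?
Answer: $127$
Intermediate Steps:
$X{\left(x,F \right)} = 45 - F$
$r{\left(U \right)} = -9 + U$ ($r{\left(U \right)} = U - 9 = -9 + U$)
$X{\left(119,-15 \right)} - r{\left(-58 \right)} = \left(45 - -15\right) - \left(-9 - 58\right) = \left(45 + 15\right) - -67 = 60 + 67 = 127$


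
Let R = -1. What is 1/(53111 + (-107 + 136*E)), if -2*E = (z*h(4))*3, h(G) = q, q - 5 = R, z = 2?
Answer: 1/51372 ≈ 1.9466e-5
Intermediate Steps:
q = 4 (q = 5 - 1 = 4)
h(G) = 4
E = -12 (E = -2*4*3/2 = -4*3 = -1/2*24 = -12)
1/(53111 + (-107 + 136*E)) = 1/(53111 + (-107 + 136*(-12))) = 1/(53111 + (-107 - 1632)) = 1/(53111 - 1739) = 1/51372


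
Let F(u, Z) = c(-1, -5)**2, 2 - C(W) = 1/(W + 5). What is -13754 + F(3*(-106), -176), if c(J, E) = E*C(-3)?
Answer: -54791/4 ≈ -13698.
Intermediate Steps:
C(W) = 2 - 1/(5 + W) (C(W) = 2 - 1/(W + 5) = 2 - 1/(5 + W))
c(J, E) = 3*E/2 (c(J, E) = E*((9 + 2*(-3))/(5 - 3)) = E*((9 - 6)/2) = E*((1/2)*3) = E*(3/2) = 3*E/2)
F(u, Z) = 225/4 (F(u, Z) = ((3/2)*(-5))**2 = (-15/2)**2 = 225/4)
-13754 + F(3*(-106), -176) = -13754 + 225/4 = -54791/4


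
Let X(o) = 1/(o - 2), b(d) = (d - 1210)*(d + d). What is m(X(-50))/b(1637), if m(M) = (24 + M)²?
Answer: 1555009/3780186592 ≈ 0.00041136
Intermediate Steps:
b(d) = 2*d*(-1210 + d) (b(d) = (-1210 + d)*(2*d) = 2*d*(-1210 + d))
X(o) = 1/(-2 + o)
m(X(-50))/b(1637) = (24 + 1/(-2 - 50))²/((2*1637*(-1210 + 1637))) = (24 + 1/(-52))²/((2*1637*427)) = (24 - 1/52)²/1397998 = (1247/52)²*(1/1397998) = (1555009/2704)*(1/1397998) = 1555009/3780186592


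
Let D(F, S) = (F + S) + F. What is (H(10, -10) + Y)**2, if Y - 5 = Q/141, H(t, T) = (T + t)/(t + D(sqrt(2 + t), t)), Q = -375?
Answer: 12100/2209 ≈ 5.4776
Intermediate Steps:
D(F, S) = S + 2*F
H(t, T) = (T + t)/(2*t + 2*sqrt(2 + t)) (H(t, T) = (T + t)/(t + (t + 2*sqrt(2 + t))) = (T + t)/(2*t + 2*sqrt(2 + t)))
Y = 110/47 (Y = 5 - 375/141 = 5 - 375*1/141 = 5 - 125/47 = 110/47 ≈ 2.3404)
(H(10, -10) + Y)**2 = ((-10 + 10)/(2*(10 + sqrt(2 + 10))) + 110/47)**2 = ((1/2)*0/(10 + sqrt(12)) + 110/47)**2 = ((1/2)*0/(10 + 2*sqrt(3)) + 110/47)**2 = (0 + 110/47)**2 = (110/47)**2 = 12100/2209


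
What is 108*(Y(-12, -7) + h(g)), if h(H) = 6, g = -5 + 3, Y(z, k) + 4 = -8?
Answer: -648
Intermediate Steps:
Y(z, k) = -12 (Y(z, k) = -4 - 8 = -12)
g = -2
108*(Y(-12, -7) + h(g)) = 108*(-12 + 6) = 108*(-6) = -648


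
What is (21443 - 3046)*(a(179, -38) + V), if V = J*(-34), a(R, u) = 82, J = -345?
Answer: 217305364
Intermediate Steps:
V = 11730 (V = -345*(-34) = 11730)
(21443 - 3046)*(a(179, -38) + V) = (21443 - 3046)*(82 + 11730) = 18397*11812 = 217305364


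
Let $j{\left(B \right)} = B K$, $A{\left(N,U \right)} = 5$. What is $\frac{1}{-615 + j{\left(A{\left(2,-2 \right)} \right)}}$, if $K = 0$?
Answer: $- \frac{1}{615} \approx -0.001626$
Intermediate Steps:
$j{\left(B \right)} = 0$ ($j{\left(B \right)} = B 0 = 0$)
$\frac{1}{-615 + j{\left(A{\left(2,-2 \right)} \right)}} = \frac{1}{-615 + 0} = \frac{1}{-615} = - \frac{1}{615}$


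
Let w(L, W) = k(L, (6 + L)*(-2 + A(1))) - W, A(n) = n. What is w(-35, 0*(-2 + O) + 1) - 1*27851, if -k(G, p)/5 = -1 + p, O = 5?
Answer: -27992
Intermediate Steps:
k(G, p) = 5 - 5*p (k(G, p) = -5*(-1 + p) = 5 - 5*p)
w(L, W) = 35 - W + 5*L (w(L, W) = (5 - 5*(6 + L)*(-2 + 1)) - W = (5 - 5*(6 + L)*(-1)) - W = (5 - 5*(-6 - L)) - W = (5 + (30 + 5*L)) - W = (35 + 5*L) - W = 35 - W + 5*L)
w(-35, 0*(-2 + O) + 1) - 1*27851 = (35 - (0*(-2 + 5) + 1) + 5*(-35)) - 1*27851 = (35 - (0*3 + 1) - 175) - 27851 = (35 - (0 + 1) - 175) - 27851 = (35 - 1*1 - 175) - 27851 = (35 - 1 - 175) - 27851 = -141 - 27851 = -27992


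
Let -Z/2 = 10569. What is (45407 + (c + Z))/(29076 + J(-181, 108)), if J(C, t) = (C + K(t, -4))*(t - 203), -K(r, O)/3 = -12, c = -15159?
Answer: 9110/42851 ≈ 0.21260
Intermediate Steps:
Z = -21138 (Z = -2*10569 = -21138)
K(r, O) = 36 (K(r, O) = -3*(-12) = 36)
J(C, t) = (-203 + t)*(36 + C) (J(C, t) = (C + 36)*(t - 203) = (36 + C)*(-203 + t) = (-203 + t)*(36 + C))
(45407 + (c + Z))/(29076 + J(-181, 108)) = (45407 + (-15159 - 21138))/(29076 + (-7308 - 203*(-181) + 36*108 - 181*108)) = (45407 - 36297)/(29076 + (-7308 + 36743 + 3888 - 19548)) = 9110/(29076 + 13775) = 9110/42851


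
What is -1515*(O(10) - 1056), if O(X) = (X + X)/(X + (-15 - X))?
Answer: 1601860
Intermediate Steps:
O(X) = -2*X/15 (O(X) = (2*X)/(-15) = (2*X)*(-1/15) = -2*X/15)
-1515*(O(10) - 1056) = -1515*(-2/15*10 - 1056) = -1515*(-4/3 - 1056) = -1515*(-3172/3) = 1601860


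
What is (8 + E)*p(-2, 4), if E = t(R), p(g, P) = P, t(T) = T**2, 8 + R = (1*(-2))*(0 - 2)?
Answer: 96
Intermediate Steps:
R = -4 (R = -8 + (1*(-2))*(0 - 2) = -8 - 2*(-2) = -8 + 4 = -4)
E = 16 (E = (-4)**2 = 16)
(8 + E)*p(-2, 4) = (8 + 16)*4 = 24*4 = 96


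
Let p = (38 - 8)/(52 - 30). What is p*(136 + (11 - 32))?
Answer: 1725/11 ≈ 156.82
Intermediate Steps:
p = 15/11 (p = 30/22 = 30*(1/22) = 15/11 ≈ 1.3636)
p*(136 + (11 - 32)) = 15*(136 + (11 - 32))/11 = 15*(136 - 21)/11 = (15/11)*115 = 1725/11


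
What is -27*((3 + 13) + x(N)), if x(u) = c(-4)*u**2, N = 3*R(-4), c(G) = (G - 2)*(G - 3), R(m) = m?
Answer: -163728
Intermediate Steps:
c(G) = (-3 + G)*(-2 + G) (c(G) = (-2 + G)*(-3 + G) = (-3 + G)*(-2 + G))
N = -12 (N = 3*(-4) = -12)
x(u) = 42*u**2 (x(u) = (6 + (-4)**2 - 5*(-4))*u**2 = (6 + 16 + 20)*u**2 = 42*u**2)
-27*((3 + 13) + x(N)) = -27*((3 + 13) + 42*(-12)**2) = -27*(16 + 42*144) = -27*(16 + 6048) = -27*6064 = -163728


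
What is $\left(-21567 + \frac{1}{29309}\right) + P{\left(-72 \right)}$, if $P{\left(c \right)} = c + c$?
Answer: $- \frac{636327698}{29309} \approx -21711.0$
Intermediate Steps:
$P{\left(c \right)} = 2 c$
$\left(-21567 + \frac{1}{29309}\right) + P{\left(-72 \right)} = \left(-21567 + \frac{1}{29309}\right) + 2 \left(-72\right) = \left(-21567 + \frac{1}{29309}\right) - 144 = - \frac{632107202}{29309} - 144 = - \frac{636327698}{29309}$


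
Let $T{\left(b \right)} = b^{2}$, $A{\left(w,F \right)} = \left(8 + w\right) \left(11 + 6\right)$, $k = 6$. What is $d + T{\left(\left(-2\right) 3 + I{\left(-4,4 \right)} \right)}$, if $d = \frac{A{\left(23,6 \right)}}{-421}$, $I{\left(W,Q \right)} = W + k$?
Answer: $\frac{6209}{421} \approx 14.748$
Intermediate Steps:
$A{\left(w,F \right)} = 136 + 17 w$ ($A{\left(w,F \right)} = \left(8 + w\right) 17 = 136 + 17 w$)
$I{\left(W,Q \right)} = 6 + W$ ($I{\left(W,Q \right)} = W + 6 = 6 + W$)
$d = - \frac{527}{421}$ ($d = \frac{136 + 17 \cdot 23}{-421} = \left(136 + 391\right) \left(- \frac{1}{421}\right) = 527 \left(- \frac{1}{421}\right) = - \frac{527}{421} \approx -1.2518$)
$d + T{\left(\left(-2\right) 3 + I{\left(-4,4 \right)} \right)} = - \frac{527}{421} + \left(\left(-2\right) 3 + \left(6 - 4\right)\right)^{2} = - \frac{527}{421} + \left(-6 + 2\right)^{2} = - \frac{527}{421} + \left(-4\right)^{2} = - \frac{527}{421} + 16 = \frac{6209}{421}$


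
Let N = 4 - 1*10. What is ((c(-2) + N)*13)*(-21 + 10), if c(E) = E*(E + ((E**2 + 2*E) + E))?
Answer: -286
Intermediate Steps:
c(E) = E*(E**2 + 4*E) (c(E) = E*(E + (E**2 + 3*E)) = E*(E**2 + 4*E))
N = -6 (N = 4 - 10 = -6)
((c(-2) + N)*13)*(-21 + 10) = (((-2)**2*(4 - 2) - 6)*13)*(-21 + 10) = ((4*2 - 6)*13)*(-11) = ((8 - 6)*13)*(-11) = (2*13)*(-11) = 26*(-11) = -286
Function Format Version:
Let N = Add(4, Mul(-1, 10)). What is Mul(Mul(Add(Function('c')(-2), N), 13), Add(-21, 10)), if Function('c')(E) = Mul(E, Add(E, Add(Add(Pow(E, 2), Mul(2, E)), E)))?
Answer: -286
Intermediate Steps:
Function('c')(E) = Mul(E, Add(Pow(E, 2), Mul(4, E))) (Function('c')(E) = Mul(E, Add(E, Add(Pow(E, 2), Mul(3, E)))) = Mul(E, Add(Pow(E, 2), Mul(4, E))))
N = -6 (N = Add(4, -10) = -6)
Mul(Mul(Add(Function('c')(-2), N), 13), Add(-21, 10)) = Mul(Mul(Add(Mul(Pow(-2, 2), Add(4, -2)), -6), 13), Add(-21, 10)) = Mul(Mul(Add(Mul(4, 2), -6), 13), -11) = Mul(Mul(Add(8, -6), 13), -11) = Mul(Mul(2, 13), -11) = Mul(26, -11) = -286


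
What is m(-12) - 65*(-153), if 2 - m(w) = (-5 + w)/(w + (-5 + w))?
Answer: 288446/29 ≈ 9946.4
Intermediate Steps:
m(w) = 2 - (-5 + w)/(-5 + 2*w) (m(w) = 2 - (-5 + w)/(w + (-5 + w)) = 2 - (-5 + w)/(-5 + 2*w))
m(-12) - 65*(-153) = (-5 + 3*(-12))/(-5 + 2*(-12)) - 65*(-153) = (-5 - 36)/(-5 - 24) + 9945 = -41/(-29) + 9945 = -1/29*(-41) + 9945 = 41/29 + 9945 = 288446/29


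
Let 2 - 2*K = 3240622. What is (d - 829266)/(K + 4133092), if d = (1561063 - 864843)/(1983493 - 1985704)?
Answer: -917101673/2777880501 ≈ -0.33014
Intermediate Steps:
K = -1620310 (K = 1 - 1/2*3240622 = 1 - 1620311 = -1620310)
d = -696220/2211 (d = 696220/(-2211) = 696220*(-1/2211) = -696220/2211 ≈ -314.89)
(d - 829266)/(K + 4133092) = (-696220/2211 - 829266)/(-1620310 + 4133092) = -1834203346/2211/2512782 = -1834203346/2211*1/2512782 = -917101673/2777880501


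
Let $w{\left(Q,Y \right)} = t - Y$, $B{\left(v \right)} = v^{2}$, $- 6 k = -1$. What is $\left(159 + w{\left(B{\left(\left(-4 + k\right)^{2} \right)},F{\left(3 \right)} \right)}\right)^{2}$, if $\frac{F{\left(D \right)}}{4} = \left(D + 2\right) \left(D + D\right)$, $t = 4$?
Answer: $1849$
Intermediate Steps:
$k = \frac{1}{6}$ ($k = \left(- \frac{1}{6}\right) \left(-1\right) = \frac{1}{6} \approx 0.16667$)
$F{\left(D \right)} = 8 D \left(2 + D\right)$ ($F{\left(D \right)} = 4 \left(D + 2\right) \left(D + D\right) = 4 \left(2 + D\right) 2 D = 4 \cdot 2 D \left(2 + D\right) = 8 D \left(2 + D\right)$)
$w{\left(Q,Y \right)} = 4 - Y$
$\left(159 + w{\left(B{\left(\left(-4 + k\right)^{2} \right)},F{\left(3 \right)} \right)}\right)^{2} = \left(159 + \left(4 - 8 \cdot 3 \left(2 + 3\right)\right)\right)^{2} = \left(159 + \left(4 - 8 \cdot 3 \cdot 5\right)\right)^{2} = \left(159 + \left(4 - 120\right)\right)^{2} = \left(159 - 116\right)^{2} = 43^{2} = 1849$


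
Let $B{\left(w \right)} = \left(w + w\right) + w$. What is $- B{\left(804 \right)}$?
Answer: $-2412$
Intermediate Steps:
$B{\left(w \right)} = 3 w$ ($B{\left(w \right)} = 2 w + w = 3 w$)
$- B{\left(804 \right)} = - 3 \cdot 804 = \left(-1\right) 2412 = -2412$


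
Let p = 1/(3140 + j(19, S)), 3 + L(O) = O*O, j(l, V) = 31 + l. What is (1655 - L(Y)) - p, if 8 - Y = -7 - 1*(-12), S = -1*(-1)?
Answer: 5260309/3190 ≈ 1649.0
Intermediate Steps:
S = 1
Y = 3 (Y = 8 - (-7 - 1*(-12)) = 8 - (-7 + 12) = 8 - 1*5 = 8 - 5 = 3)
L(O) = -3 + O² (L(O) = -3 + O*O = -3 + O²)
p = 1/3190 (p = 1/(3140 + (31 + 19)) = 1/(3140 + 50) = 1/3190 ≈ 0.00031348)
(1655 - L(Y)) - p = (1655 - (-3 + 3²)) - 1*1/3190 = (1655 - (-3 + 9)) - 1/3190 = (1655 - 1*6) - 1/3190 = (1655 - 6) - 1/3190 = 1649 - 1/3190 = 5260309/3190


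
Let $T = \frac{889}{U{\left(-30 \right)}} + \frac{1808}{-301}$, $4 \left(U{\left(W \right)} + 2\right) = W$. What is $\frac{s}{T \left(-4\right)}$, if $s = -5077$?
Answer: $- \frac{29035363}{2278120} \approx -12.745$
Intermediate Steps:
$U{\left(W \right)} = -2 + \frac{W}{4}$
$T = - \frac{569530}{5719}$ ($T = \frac{889}{-2 + \frac{1}{4} \left(-30\right)} + \frac{1808}{-301} = \frac{889}{-2 - \frac{15}{2}} + 1808 \left(- \frac{1}{301}\right) = \frac{889}{- \frac{19}{2}} - \frac{1808}{301} = 889 \left(- \frac{2}{19}\right) - \frac{1808}{301} = - \frac{1778}{19} - \frac{1808}{301} = - \frac{569530}{5719} \approx -99.586$)
$\frac{s}{T \left(-4\right)} = - \frac{5077}{\left(- \frac{569530}{5719}\right) \left(-4\right)} = - \frac{5077}{\frac{2278120}{5719}} = \left(-5077\right) \frac{5719}{2278120} = - \frac{29035363}{2278120}$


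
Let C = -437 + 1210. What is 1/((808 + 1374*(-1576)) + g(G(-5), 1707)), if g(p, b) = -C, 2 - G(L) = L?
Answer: -1/2165389 ≈ -4.6181e-7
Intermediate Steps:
C = 773
G(L) = 2 - L
g(p, b) = -773 (g(p, b) = -1*773 = -773)
1/((808 + 1374*(-1576)) + g(G(-5), 1707)) = 1/((808 + 1374*(-1576)) - 773) = 1/((808 - 2165424) - 773) = 1/(-2164616 - 773) = 1/(-2165389) = -1/2165389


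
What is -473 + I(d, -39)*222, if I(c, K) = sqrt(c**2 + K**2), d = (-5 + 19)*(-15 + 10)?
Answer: -473 + 222*sqrt(6421) ≈ 17316.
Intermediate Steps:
d = -70 (d = 14*(-5) = -70)
I(c, K) = sqrt(K**2 + c**2)
-473 + I(d, -39)*222 = -473 + sqrt((-39)**2 + (-70)**2)*222 = -473 + sqrt(1521 + 4900)*222 = -473 + sqrt(6421)*222 = -473 + 222*sqrt(6421)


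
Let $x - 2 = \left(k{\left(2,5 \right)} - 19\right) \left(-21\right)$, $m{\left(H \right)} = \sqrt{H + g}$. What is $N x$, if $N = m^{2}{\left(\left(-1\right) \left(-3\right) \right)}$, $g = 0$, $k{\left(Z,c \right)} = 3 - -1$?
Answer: $951$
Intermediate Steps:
$k{\left(Z,c \right)} = 4$ ($k{\left(Z,c \right)} = 3 + 1 = 4$)
$m{\left(H \right)} = \sqrt{H}$ ($m{\left(H \right)} = \sqrt{H + 0} = \sqrt{H}$)
$N = 3$ ($N = \left(\sqrt{\left(-1\right) \left(-3\right)}\right)^{2} = \left(\sqrt{3}\right)^{2} = 3$)
$x = 317$ ($x = 2 + \left(4 - 19\right) \left(-21\right) = 2 - -315 = 2 + 315 = 317$)
$N x = 3 \cdot 317 = 951$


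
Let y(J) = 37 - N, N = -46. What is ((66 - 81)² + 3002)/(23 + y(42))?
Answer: 3227/106 ≈ 30.443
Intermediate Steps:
y(J) = 83 (y(J) = 37 - 1*(-46) = 37 + 46 = 83)
((66 - 81)² + 3002)/(23 + y(42)) = ((66 - 81)² + 3002)/(23 + 83) = ((-15)² + 3002)/106 = (225 + 3002)*(1/106) = 3227*(1/106) = 3227/106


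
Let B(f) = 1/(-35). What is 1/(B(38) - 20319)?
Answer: -35/711166 ≈ -4.9215e-5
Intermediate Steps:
B(f) = -1/35
1/(B(38) - 20319) = 1/(-1/35 - 20319) = 1/(-711166/35) = -35/711166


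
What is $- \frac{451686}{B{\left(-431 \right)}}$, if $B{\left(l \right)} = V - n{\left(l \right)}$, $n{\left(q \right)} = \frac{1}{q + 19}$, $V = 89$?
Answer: $- \frac{62031544}{12223} \approx -5075.0$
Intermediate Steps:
$n{\left(q \right)} = \frac{1}{19 + q}$
$B{\left(l \right)} = 89 - \frac{1}{19 + l}$
$- \frac{451686}{B{\left(-431 \right)}} = - \frac{451686}{\frac{1}{19 - 431} \left(1690 + 89 \left(-431\right)\right)} = - \frac{451686}{\frac{1}{-412} \left(1690 - 38359\right)} = - \frac{451686}{\left(- \frac{1}{412}\right) \left(-36669\right)} = - \frac{451686}{\frac{36669}{412}} = \left(-451686\right) \frac{412}{36669} = - \frac{62031544}{12223}$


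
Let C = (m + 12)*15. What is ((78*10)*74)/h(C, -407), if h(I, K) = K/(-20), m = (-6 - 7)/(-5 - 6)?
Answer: 31200/11 ≈ 2836.4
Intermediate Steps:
m = 13/11 (m = -13/(-11) = -13*(-1/11) = 13/11 ≈ 1.1818)
C = 2175/11 (C = (13/11 + 12)*15 = (145/11)*15 = 2175/11 ≈ 197.73)
h(I, K) = -K/20 (h(I, K) = K*(-1/20) = -K/20)
((78*10)*74)/h(C, -407) = ((78*10)*74)/((-1/20*(-407))) = (780*74)/(407/20) = 57720*(20/407) = 31200/11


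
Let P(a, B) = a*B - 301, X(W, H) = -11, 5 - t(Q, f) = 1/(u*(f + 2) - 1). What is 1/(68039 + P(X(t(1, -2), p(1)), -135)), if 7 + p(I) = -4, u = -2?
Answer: 1/69223 ≈ 1.4446e-5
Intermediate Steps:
t(Q, f) = 5 - 1/(-5 - 2*f) (t(Q, f) = 5 - 1/(-2*(f + 2) - 1) = 5 - 1/(-2*(2 + f) - 1) = 5 - 1/((-4 - 2*f) - 1) = 5 - 1/(-5 - 2*f))
p(I) = -11 (p(I) = -7 - 4 = -11)
P(a, B) = -301 + B*a (P(a, B) = B*a - 301 = -301 + B*a)
1/(68039 + P(X(t(1, -2), p(1)), -135)) = 1/(68039 + (-301 - 135*(-11))) = 1/(68039 + (-301 + 1485)) = 1/(68039 + 1184) = 1/69223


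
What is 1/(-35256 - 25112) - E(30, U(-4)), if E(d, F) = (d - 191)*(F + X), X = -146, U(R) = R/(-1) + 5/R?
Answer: -1392282277/60368 ≈ -23063.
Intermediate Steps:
U(R) = -R + 5/R (U(R) = R*(-1) + 5/R = -R + 5/R)
E(d, F) = (-191 + d)*(-146 + F) (E(d, F) = (d - 191)*(F - 146) = (-191 + d)*(-146 + F))
1/(-35256 - 25112) - E(30, U(-4)) = 1/(-35256 - 25112) - (27886 - 191*(-1*(-4) + 5/(-4)) - 146*30 + (-1*(-4) + 5/(-4))*30) = 1/(-60368) - (27886 - 191*(4 + 5*(-¼)) - 4380 + (4 + 5*(-¼))*30) = -1/60368 - (27886 - 191*(4 - 5/4) - 4380 + (4 - 5/4)*30) = -1/60368 - (27886 - 191*11/4 - 4380 + (11/4)*30) = -1/60368 - (27886 - 2101/4 - 4380 + 165/2) = -1/60368 - 1*92253/4 = -1/60368 - 92253/4 = -1392282277/60368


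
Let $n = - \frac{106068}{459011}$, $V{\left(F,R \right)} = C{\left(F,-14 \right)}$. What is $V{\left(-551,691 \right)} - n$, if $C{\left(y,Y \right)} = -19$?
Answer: $- \frac{8615141}{459011} \approx -18.769$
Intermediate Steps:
$V{\left(F,R \right)} = -19$
$n = - \frac{106068}{459011}$ ($n = \left(-106068\right) \frac{1}{459011} = - \frac{106068}{459011} \approx -0.23108$)
$V{\left(-551,691 \right)} - n = -19 - - \frac{106068}{459011} = -19 + \frac{106068}{459011} = - \frac{8615141}{459011}$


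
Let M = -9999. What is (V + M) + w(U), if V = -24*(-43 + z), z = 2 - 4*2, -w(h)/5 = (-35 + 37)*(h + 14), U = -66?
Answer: -8303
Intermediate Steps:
w(h) = -140 - 10*h (w(h) = -5*(-35 + 37)*(h + 14) = -10*(14 + h) = -5*(28 + 2*h) = -140 - 10*h)
z = -6 (z = 2 - 8 = -6)
V = 1176 (V = -24*(-43 - 6) = -24*(-49) = 1176)
(V + M) + w(U) = (1176 - 9999) + (-140 - 10*(-66)) = -8823 + (-140 + 660) = -8823 + 520 = -8303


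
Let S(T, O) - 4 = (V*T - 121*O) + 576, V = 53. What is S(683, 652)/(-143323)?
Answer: 42113/143323 ≈ 0.29383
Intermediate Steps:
S(T, O) = 580 - 121*O + 53*T (S(T, O) = 4 + ((53*T - 121*O) + 576) = 4 + ((-121*O + 53*T) + 576) = 4 + (576 - 121*O + 53*T) = 580 - 121*O + 53*T)
S(683, 652)/(-143323) = (580 - 121*652 + 53*683)/(-143323) = (580 - 78892 + 36199)*(-1/143323) = -42113*(-1/143323) = 42113/143323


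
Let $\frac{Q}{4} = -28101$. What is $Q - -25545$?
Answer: $-86859$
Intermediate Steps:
$Q = -112404$ ($Q = 4 \left(-28101\right) = -112404$)
$Q - -25545 = -112404 - -25545 = -112404 + 25545 = -86859$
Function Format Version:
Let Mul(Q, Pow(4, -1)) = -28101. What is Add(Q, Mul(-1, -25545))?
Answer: -86859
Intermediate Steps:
Q = -112404 (Q = Mul(4, -28101) = -112404)
Add(Q, Mul(-1, -25545)) = Add(-112404, Mul(-1, -25545)) = Add(-112404, 25545) = -86859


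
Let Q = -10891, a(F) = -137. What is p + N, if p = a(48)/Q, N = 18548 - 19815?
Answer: -13798760/10891 ≈ -1267.0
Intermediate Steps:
N = -1267
p = 137/10891 (p = -137/(-10891) = -137*(-1/10891) = 137/10891 ≈ 0.012579)
p + N = 137/10891 - 1267 = -13798760/10891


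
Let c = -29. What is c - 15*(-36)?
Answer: 511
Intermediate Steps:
c - 15*(-36) = -29 - 15*(-36) = -29 + 540 = 511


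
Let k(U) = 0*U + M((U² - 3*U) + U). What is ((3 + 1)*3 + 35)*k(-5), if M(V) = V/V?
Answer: 47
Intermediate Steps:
M(V) = 1
k(U) = 1 (k(U) = 0*U + 1 = 0 + 1 = 1)
((3 + 1)*3 + 35)*k(-5) = ((3 + 1)*3 + 35)*1 = (4*3 + 35)*1 = (12 + 35)*1 = 47*1 = 47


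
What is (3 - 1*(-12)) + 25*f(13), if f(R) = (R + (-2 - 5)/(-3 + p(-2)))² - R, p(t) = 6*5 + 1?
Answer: 60065/16 ≈ 3754.1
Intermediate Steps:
p(t) = 31 (p(t) = 30 + 1 = 31)
f(R) = (-¼ + R)² - R (f(R) = (R + (-2 - 5)/(-3 + 31))² - R = (R - 7/28)² - R = (R - 7*1/28)² - R = (R - ¼)² - R = (-¼ + R)² - R)
(3 - 1*(-12)) + 25*f(13) = (3 - 1*(-12)) + 25*(-1*13 + (-1 + 4*13)²/16) = (3 + 12) + 25*(-13 + (-1 + 52)²/16) = 15 + 25*(-13 + (1/16)*51²) = 15 + 25*(-13 + (1/16)*2601) = 15 + 25*(-13 + 2601/16) = 15 + 25*(2393/16) = 15 + 59825/16 = 60065/16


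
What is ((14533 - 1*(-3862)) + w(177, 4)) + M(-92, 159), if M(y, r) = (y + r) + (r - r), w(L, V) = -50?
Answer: 18412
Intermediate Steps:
M(y, r) = r + y (M(y, r) = (r + y) + 0 = r + y)
((14533 - 1*(-3862)) + w(177, 4)) + M(-92, 159) = ((14533 - 1*(-3862)) - 50) + (159 - 92) = ((14533 + 3862) - 50) + 67 = (18395 - 50) + 67 = 18345 + 67 = 18412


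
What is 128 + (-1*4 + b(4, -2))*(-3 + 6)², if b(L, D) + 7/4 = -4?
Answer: 161/4 ≈ 40.250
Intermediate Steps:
b(L, D) = -23/4 (b(L, D) = -7/4 - 4 = -23/4)
128 + (-1*4 + b(4, -2))*(-3 + 6)² = 128 + (-1*4 - 23/4)*(-3 + 6)² = 128 + (-4 - 23/4)*3² = 128 - 39/4*9 = 128 - 351/4 = 161/4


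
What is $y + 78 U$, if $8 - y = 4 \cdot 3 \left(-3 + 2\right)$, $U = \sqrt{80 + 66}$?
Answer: $20 + 78 \sqrt{146} \approx 962.48$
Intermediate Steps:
$U = \sqrt{146} \approx 12.083$
$y = 20$ ($y = 8 - 4 \cdot 3 \left(-3 + 2\right) = 8 - 12 \left(-1\right) = 8 - -12 = 8 + 12 = 20$)
$y + 78 U = 20 + 78 \sqrt{146}$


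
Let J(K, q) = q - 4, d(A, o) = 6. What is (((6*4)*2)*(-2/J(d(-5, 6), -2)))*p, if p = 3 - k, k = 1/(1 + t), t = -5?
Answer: 52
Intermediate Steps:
k = -¼ (k = 1/(1 - 5) = 1/(-4) = -¼ ≈ -0.25000)
J(K, q) = -4 + q
p = 13/4 (p = 3 - 1*(-¼) = 3 + ¼ = 13/4 ≈ 3.2500)
(((6*4)*2)*(-2/J(d(-5, 6), -2)))*p = (((6*4)*2)*(-2/(-4 - 2)))*(13/4) = ((24*2)*(-2/(-6)))*(13/4) = (48*(-2*(-⅙)))*(13/4) = (48*(⅓))*(13/4) = 16*(13/4) = 52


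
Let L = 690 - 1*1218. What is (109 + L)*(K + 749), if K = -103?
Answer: -270674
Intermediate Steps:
L = -528 (L = 690 - 1218 = -528)
(109 + L)*(K + 749) = (109 - 528)*(-103 + 749) = -419*646 = -270674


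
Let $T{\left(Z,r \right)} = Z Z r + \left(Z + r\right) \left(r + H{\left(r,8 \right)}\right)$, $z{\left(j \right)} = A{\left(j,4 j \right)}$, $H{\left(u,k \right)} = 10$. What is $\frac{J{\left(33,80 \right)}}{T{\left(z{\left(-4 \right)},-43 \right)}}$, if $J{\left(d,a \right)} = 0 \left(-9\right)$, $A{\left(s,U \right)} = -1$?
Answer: $0$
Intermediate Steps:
$z{\left(j \right)} = -1$
$J{\left(d,a \right)} = 0$
$T{\left(Z,r \right)} = r Z^{2} + \left(10 + r\right) \left(Z + r\right)$ ($T{\left(Z,r \right)} = Z Z r + \left(Z + r\right) \left(r + 10\right) = Z^{2} r + \left(Z + r\right) \left(10 + r\right) = r Z^{2} + \left(10 + r\right) \left(Z + r\right)$)
$\frac{J{\left(33,80 \right)}}{T{\left(z{\left(-4 \right)},-43 \right)}} = \frac{0}{\left(-43\right)^{2} + 10 \left(-1\right) + 10 \left(-43\right) - -43 - 43 \left(-1\right)^{2}} = \frac{0}{1849 - 10 - 430 + 43 - 43} = \frac{0}{1409} = 0 \cdot \frac{1}{1409} = 0$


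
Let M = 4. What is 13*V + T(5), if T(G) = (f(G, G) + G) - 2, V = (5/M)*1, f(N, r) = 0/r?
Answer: 77/4 ≈ 19.250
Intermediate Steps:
f(N, r) = 0
V = 5/4 (V = (5/4)*1 = 5/4 ≈ 1.2500)
T(G) = -2 + G (T(G) = (0 + G) - 2 = G - 2 = -2 + G)
13*V + T(5) = 13*(5/4) + (-2 + 5) = 65/4 + 3 = 77/4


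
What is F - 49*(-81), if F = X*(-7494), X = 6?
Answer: -40995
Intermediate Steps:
F = -44964 (F = 6*(-7494) = -44964)
F - 49*(-81) = -44964 - 49*(-81) = -44964 - 1*(-3969) = -44964 + 3969 = -40995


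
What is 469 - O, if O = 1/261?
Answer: 122408/261 ≈ 469.00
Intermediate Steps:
O = 1/261 ≈ 0.0038314
469 - O = 469 - 1*1/261 = 469 - 1/261 = 122408/261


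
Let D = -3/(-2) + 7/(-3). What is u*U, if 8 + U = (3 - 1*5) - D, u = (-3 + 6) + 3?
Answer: -55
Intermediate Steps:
u = 6 (u = 3 + 3 = 6)
D = -5/6 (D = -3*(-1/2) + 7*(-1/3) = 3/2 - 7/3 = -5/6 ≈ -0.83333)
U = -55/6 (U = -8 + ((3 - 1*5) - 1*(-5/6)) = -8 + ((3 - 5) + 5/6) = -8 + (-2 + 5/6) = -8 - 7/6 = -55/6 ≈ -9.1667)
u*U = 6*(-55/6) = -55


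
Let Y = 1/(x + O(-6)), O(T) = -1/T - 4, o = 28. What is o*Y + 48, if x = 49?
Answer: 13176/271 ≈ 48.620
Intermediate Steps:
O(T) = -4 - 1/T
Y = 6/271 (Y = 1/(49 + (-4 - 1/(-6))) = 1/(49 + (-4 - 1*(-⅙))) = 1/(49 + (-4 + ⅙)) = 1/(49 - 23/6) = 1/(271/6) = 6/271 ≈ 0.022140)
o*Y + 48 = 28*(6/271) + 48 = 168/271 + 48 = 13176/271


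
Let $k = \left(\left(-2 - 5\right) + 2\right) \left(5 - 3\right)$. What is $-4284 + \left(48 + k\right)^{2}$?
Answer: $-2840$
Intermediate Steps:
$k = -10$ ($k = \left(-7 + 2\right) 2 = \left(-5\right) 2 = -10$)
$-4284 + \left(48 + k\right)^{2} = -4284 + \left(48 - 10\right)^{2} = -4284 + 38^{2} = -4284 + 1444 = -2840$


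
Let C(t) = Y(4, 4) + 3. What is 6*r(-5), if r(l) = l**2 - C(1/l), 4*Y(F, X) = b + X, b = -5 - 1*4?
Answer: 279/2 ≈ 139.50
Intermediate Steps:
b = -9 (b = -5 - 4 = -9)
Y(F, X) = -9/4 + X/4 (Y(F, X) = (-9 + X)/4 = -9/4 + X/4)
C(t) = 7/4 (C(t) = (-9/4 + (1/4)*4) + 3 = (-9/4 + 1) + 3 = -5/4 + 3 = 7/4)
r(l) = -7/4 + l**2 (r(l) = l**2 - 1*7/4 = l**2 - 7/4 = -7/4 + l**2)
6*r(-5) = 6*(-7/4 + (-5)**2) = 6*(-7/4 + 25) = 6*(93/4) = 279/2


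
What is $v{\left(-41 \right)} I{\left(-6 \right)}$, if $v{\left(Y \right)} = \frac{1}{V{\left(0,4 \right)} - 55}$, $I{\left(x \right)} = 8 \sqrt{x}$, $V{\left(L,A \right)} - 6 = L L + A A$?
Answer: $- \frac{8 i \sqrt{6}}{33} \approx - 0.59382 i$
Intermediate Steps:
$V{\left(L,A \right)} = 6 + A^{2} + L^{2}$ ($V{\left(L,A \right)} = 6 + \left(L L + A A\right) = 6 + \left(L^{2} + A^{2}\right) = 6 + \left(A^{2} + L^{2}\right) = 6 + A^{2} + L^{2}$)
$v{\left(Y \right)} = - \frac{1}{33}$ ($v{\left(Y \right)} = \frac{1}{\left(6 + 4^{2} + 0^{2}\right) - 55} = \frac{1}{\left(6 + 16 + 0\right) - 55} = \frac{1}{22 - 55} = \frac{1}{-33} = - \frac{1}{33}$)
$v{\left(-41 \right)} I{\left(-6 \right)} = - \frac{8 \sqrt{-6}}{33} = - \frac{8 i \sqrt{6}}{33}$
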